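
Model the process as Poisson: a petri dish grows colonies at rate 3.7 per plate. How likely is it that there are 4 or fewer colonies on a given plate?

With mean μ = 3.7 per plate,
P(N ≤ 4) = Σ_{j=0}^{4} e^(−μ) μ^j/j! ≈ 0.6872.

0.6872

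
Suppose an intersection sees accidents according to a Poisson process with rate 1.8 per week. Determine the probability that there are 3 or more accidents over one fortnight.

Over the interval, μ = 1.8 × 2 = 3.6 (a fortnight = 2 weeks).
P(N ≥ 3) = 1 − P(N ≤ 2) = 1 − Σ_{j=0}^{2} e^(−μ) μ^j/j! ≈ 0.6973.

0.6973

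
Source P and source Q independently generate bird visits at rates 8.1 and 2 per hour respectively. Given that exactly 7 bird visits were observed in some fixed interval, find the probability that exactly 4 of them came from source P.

0.1124

Given the total, each event is independently from source P with probability p = λ_P/(λ_P+λ_Q) = 8.1/10.1 ≈ 0.8020.
So K ~ Binomial(7, 8.1/10.1): P(K = 4) = C(7,4) · (8.1/10.1)^4 · (2/10.1)^3 ≈ 0.1124.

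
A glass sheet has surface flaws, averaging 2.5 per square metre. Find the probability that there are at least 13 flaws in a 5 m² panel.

Over the interval, μ = 2.5 × 5 = 12.5 (a 5 m² panel = 5 square metres).
P(N ≥ 13) = 1 − P(N ≤ 12) = 1 − Σ_{j=0}^{12} e^(−μ) μ^j/j! ≈ 0.4810.

0.4810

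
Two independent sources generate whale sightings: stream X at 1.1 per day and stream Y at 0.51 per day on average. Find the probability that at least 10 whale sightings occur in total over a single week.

0.6881

Independent Poisson processes superpose: combined rate λ = 1.1 + 0.51 = 1.61 per day.
Over the interval, μ = 1.61 × 7 = 11.27 (a week = 7 days).
P(N ≥ 10) = 1 − P(N ≤ 9) ≈ 0.6881.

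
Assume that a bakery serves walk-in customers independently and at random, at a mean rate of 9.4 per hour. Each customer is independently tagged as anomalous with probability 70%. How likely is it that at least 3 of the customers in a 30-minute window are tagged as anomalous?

Thinning: the customers that are tagged as anomalous themselves form a Poisson process with rate 0.7 × 9.4 = 6.58 per hour.
Over the interval, μ = 6.58 × 0.5 = 3.29 (a 30-minute window = 0.5 hours).
P(N ≥ 3) = 1 − P(N ≤ 2) ≈ 0.6386.

0.6386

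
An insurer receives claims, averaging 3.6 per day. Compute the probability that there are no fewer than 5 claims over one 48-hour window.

Over the interval, μ = 3.6 × 2 = 7.2 (a 48-hour window = 2 days).
P(N ≥ 5) = 1 − P(N ≤ 4) = 1 − Σ_{j=0}^{4} e^(−μ) μ^j/j! ≈ 0.8445.

0.8445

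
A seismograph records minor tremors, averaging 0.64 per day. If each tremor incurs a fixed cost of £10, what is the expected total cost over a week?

£44.8

E[N] = 0.64 × 7 = 4.48 (a week = 7 days); E[cost] = 4.48 × £10 = £44.8.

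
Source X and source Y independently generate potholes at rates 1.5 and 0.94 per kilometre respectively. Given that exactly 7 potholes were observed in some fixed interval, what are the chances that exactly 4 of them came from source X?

0.2858

Given the total, each event is independently from source X with probability p = λ_X/(λ_X+λ_Y) = 1.5/2.44 ≈ 0.6148.
So K ~ Binomial(7, 1.5/2.44): P(K = 4) = C(7,4) · (1.5/2.44)^4 · (0.94/2.44)^3 ≈ 0.2858.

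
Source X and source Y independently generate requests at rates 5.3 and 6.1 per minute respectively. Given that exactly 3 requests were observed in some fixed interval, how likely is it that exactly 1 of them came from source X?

Given the total, each event is independently from source X with probability p = λ_X/(λ_X+λ_Y) = 5.3/11.4 ≈ 0.4649.
So K ~ Binomial(3, 5.3/11.4): P(K = 1) = C(3,1) · (5.3/11.4)^1 · (6.1/11.4)^2 ≈ 0.3993.

0.3993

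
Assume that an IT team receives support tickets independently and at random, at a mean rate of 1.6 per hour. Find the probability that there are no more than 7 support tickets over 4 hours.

0.6873

Over the interval, μ = 1.6 × 4 = 6.4 (4 hours).
P(N ≤ 7) = Σ_{j=0}^{7} e^(−μ) μ^j/j! ≈ 0.6873.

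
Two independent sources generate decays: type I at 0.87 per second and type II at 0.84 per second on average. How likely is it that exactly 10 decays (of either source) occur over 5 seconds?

Independent Poisson processes superpose: combined rate λ = 0.87 + 0.84 = 1.71 per second.
Over the interval, μ = 1.71 × 5 = 8.55 (5 seconds).
P(N = 10) = e^(−8.55) · 8.55^10/10! ≈ 0.1113.

0.1113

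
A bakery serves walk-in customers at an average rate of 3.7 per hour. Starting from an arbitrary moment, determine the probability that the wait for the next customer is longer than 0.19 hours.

The wait for the next event is exponential with rate λ = 3.7 per hour.
P(T > 0.19) = e^(−λt) = e^(−3.7 × 0.19) = e^(−0.703) ≈ 0.4951.

0.4951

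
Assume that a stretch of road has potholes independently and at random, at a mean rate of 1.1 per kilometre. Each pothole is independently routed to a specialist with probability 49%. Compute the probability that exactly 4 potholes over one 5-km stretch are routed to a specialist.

Thinning: the potholes that are routed to a specialist themselves form a Poisson process with rate 0.49 × 1.1 = 0.539 per kilometre.
Over the interval, μ = 0.539 × 5 = 2.695 (a 5-km stretch = 5 kilometres).
P(N = 4) = e^(−2.695) · 2.695^4/4! ≈ 0.1485.

0.1485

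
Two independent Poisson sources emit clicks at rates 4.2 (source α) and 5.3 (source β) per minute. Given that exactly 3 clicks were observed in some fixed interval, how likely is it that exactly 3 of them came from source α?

Given the total, each event is independently from source α with probability p = λ_α/(λ_α+λ_β) = 4.2/9.5 ≈ 0.4421.
So K ~ Binomial(3, 4.2/9.5): P(K = 3) = C(3,3) · (4.2/9.5)^3 · (5.3/9.5)^0 ≈ 0.0864.

0.0864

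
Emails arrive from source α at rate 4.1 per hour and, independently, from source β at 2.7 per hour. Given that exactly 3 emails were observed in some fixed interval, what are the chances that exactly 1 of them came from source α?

0.2852

Given the total, each event is independently from source α with probability p = λ_α/(λ_α+λ_β) = 4.1/6.8 ≈ 0.6029.
So K ~ Binomial(3, 4.1/6.8): P(K = 1) = C(3,1) · (4.1/6.8)^1 · (2.7/6.8)^2 ≈ 0.2852.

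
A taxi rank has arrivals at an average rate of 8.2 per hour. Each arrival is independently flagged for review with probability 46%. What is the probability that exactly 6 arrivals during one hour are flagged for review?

0.0920

Thinning: the arrivals that are flagged for review themselves form a Poisson process with rate 0.46 × 8.2 = 3.772 per hour.
So μ = 3.772.
P(N = 6) = e^(−3.772) · 3.772^6/6! ≈ 0.0920.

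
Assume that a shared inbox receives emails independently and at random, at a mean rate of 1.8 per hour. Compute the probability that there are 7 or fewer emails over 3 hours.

0.8217

Over the interval, μ = 1.8 × 3 = 5.4 (3 hours).
P(N ≤ 7) = Σ_{j=0}^{7} e^(−μ) μ^j/j! ≈ 0.8217.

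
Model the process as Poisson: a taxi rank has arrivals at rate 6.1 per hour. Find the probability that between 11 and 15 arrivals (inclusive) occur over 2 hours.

0.5030

Over the interval, μ = 6.1 × 2 = 12.2 (2 hours).
P(11 ≤ N ≤ 15) = Σ_{j=11}^{15} e^(−12.2) · 12.2^j/j! ≈ 0.5030.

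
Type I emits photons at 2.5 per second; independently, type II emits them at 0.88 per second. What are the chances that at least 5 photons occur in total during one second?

0.2521

Independent Poisson processes superpose: combined rate λ = 2.5 + 0.88 = 3.38 per second.
So μ = 3.38.
P(N ≥ 5) = 1 − P(N ≤ 4) ≈ 0.2521.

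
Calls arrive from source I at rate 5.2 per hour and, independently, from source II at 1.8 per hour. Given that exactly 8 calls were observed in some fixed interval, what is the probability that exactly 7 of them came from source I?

Given the total, each event is independently from source I with probability p = λ_I/(λ_I+λ_II) = 5.2/7 ≈ 0.7429.
So K ~ Binomial(8, 5.2/7): P(K = 7) = C(8,7) · (5.2/7)^7 · (1.8/7)^1 ≈ 0.2568.

0.2568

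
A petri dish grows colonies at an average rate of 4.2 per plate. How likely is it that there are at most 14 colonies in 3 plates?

0.7153

Over the interval, μ = 4.2 × 3 = 12.6 (3 plates).
P(N ≤ 14) = Σ_{j=0}^{14} e^(−μ) μ^j/j! ≈ 0.7153.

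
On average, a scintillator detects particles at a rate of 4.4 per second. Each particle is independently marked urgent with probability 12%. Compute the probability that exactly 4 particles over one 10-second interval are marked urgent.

0.1649

Thinning: the particles that are marked urgent themselves form a Poisson process with rate 0.12 × 4.4 = 0.528 per second.
Over the interval, μ = 0.528 × 10 = 5.28 (a 10-second interval = 10 seconds).
P(N = 4) = e^(−5.28) · 5.28^4/4! ≈ 0.1649.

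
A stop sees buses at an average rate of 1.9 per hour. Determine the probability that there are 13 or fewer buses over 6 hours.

Over the interval, μ = 1.9 × 6 = 11.4 (6 hours).
P(N ≤ 13) = Σ_{j=0}^{13} e^(−μ) μ^j/j! ≈ 0.7430.

0.7430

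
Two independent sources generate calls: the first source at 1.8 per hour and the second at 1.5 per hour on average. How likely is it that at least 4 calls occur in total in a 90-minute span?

0.7279

Independent Poisson processes superpose: combined rate λ = 1.8 + 1.5 = 3.3 per hour.
Over the interval, μ = 3.3 × 1.5 = 4.95 (a 90-minute span = 1.5 hours).
P(N ≥ 4) = 1 − P(N ≤ 3) ≈ 0.7279.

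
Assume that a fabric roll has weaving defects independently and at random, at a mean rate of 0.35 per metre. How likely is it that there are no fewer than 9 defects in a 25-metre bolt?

Over the interval, μ = 0.35 × 25 = 8.75 (a 25-metre bolt = 25 metres).
P(N ≥ 9) = 1 − P(N ≤ 8) = 1 − Σ_{j=0}^{8} e^(−μ) μ^j/j! ≈ 0.5110.

0.5110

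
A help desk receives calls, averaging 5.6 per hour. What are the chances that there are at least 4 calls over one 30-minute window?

Over the interval, μ = 5.6 × 0.5 = 2.8 (a 30-minute window = 0.5 hours).
P(N ≥ 4) = 1 − P(N ≤ 3) = 1 − Σ_{j=0}^{3} e^(−μ) μ^j/j! ≈ 0.3081.

0.3081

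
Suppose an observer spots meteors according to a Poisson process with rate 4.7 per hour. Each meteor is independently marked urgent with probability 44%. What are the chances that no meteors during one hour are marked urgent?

0.1264

Thinning: the meteors that are marked urgent themselves form a Poisson process with rate 0.44 × 4.7 = 2.068 per hour.
So μ = 2.068.
P(N = 0) = e^(−2.068) · 2.068^0/0! ≈ 0.1264.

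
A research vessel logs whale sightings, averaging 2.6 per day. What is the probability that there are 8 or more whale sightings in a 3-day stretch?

0.5188

Over the interval, μ = 2.6 × 3 = 7.8 (a 3-day stretch = 3 days).
P(N ≥ 8) = 1 − P(N ≤ 7) = 1 − Σ_{j=0}^{7} e^(−μ) μ^j/j! ≈ 0.5188.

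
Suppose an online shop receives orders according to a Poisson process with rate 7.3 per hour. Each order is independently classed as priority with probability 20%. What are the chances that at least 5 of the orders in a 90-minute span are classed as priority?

Thinning: the orders that are classed as priority themselves form a Poisson process with rate 0.2 × 7.3 = 1.46 per hour.
Over the interval, μ = 1.46 × 1.5 = 2.19 (a 90-minute span = 1.5 hours).
P(N ≥ 5) = 1 − P(N ≤ 4) ≈ 0.0714.

0.0714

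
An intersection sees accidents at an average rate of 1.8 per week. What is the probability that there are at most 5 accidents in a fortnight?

Over the interval, μ = 1.8 × 2 = 3.6 (a fortnight = 2 weeks).
P(N ≤ 5) = Σ_{j=0}^{5} e^(−μ) μ^j/j! ≈ 0.8441.

0.8441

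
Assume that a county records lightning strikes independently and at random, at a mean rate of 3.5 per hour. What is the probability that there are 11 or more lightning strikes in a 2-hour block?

0.0985

Over the interval, μ = 3.5 × 2 = 7 (a 2-hour block = 2 hours).
P(N ≥ 11) = 1 − P(N ≤ 10) = 1 − Σ_{j=0}^{10} e^(−μ) μ^j/j! ≈ 0.0985.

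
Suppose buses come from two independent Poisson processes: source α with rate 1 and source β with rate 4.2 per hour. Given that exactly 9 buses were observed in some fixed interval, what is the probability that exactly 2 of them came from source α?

0.2986

Given the total, each event is independently from source α with probability p = λ_α/(λ_α+λ_β) = 1/5.2 ≈ 0.1923.
So K ~ Binomial(9, 1/5.2): P(K = 2) = C(9,2) · (1/5.2)^2 · (4.2/5.2)^7 ≈ 0.2986.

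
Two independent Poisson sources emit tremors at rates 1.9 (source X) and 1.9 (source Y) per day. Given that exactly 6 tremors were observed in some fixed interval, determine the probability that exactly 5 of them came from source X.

Given the total, each event is independently from source X with probability p = λ_X/(λ_X+λ_Y) = 1.9/3.8 = 0.5000.
So K ~ Binomial(6, 1.9/3.8): P(K = 5) = C(6,5) · (1.9/3.8)^5 · (1.9/3.8)^1 ≈ 0.0938.

0.0938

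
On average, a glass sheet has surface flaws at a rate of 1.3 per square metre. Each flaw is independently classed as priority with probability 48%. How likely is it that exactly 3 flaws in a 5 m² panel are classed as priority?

0.2235

Thinning: the flaws that are classed as priority themselves form a Poisson process with rate 0.48 × 1.3 = 0.624 per square metre.
Over the interval, μ = 0.624 × 5 = 3.12 (a 5 m² panel = 5 square metres).
P(N = 3) = e^(−3.12) · 3.12^3/3! ≈ 0.2235.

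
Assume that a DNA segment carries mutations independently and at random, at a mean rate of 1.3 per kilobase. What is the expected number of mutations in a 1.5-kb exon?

E[N] = λt = 1.3 × 1.5 = 1.95 (a 1.5-kb exon = 1.5 kilobases).

1.95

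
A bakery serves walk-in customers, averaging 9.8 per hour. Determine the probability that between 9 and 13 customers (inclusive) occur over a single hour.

With mean μ = 9.8 per hour,
P(9 ≤ N ≤ 13) = Σ_{j=9}^{13} e^(−9.8) · 9.8^j/j! ≈ 0.5228.

0.5228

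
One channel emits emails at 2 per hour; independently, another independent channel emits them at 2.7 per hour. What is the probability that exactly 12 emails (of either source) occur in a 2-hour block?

Independent Poisson processes superpose: combined rate λ = 2 + 2.7 = 4.7 per hour.
Over the interval, μ = 4.7 × 2 = 9.4 (a 2-hour block = 2 hours).
P(N = 12) = e^(−9.4) · 9.4^12/12! ≈ 0.0822.

0.0822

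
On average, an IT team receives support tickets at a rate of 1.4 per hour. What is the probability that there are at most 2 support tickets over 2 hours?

Over the interval, μ = 1.4 × 2 = 2.8 (2 hours).
P(N ≤ 2) = Σ_{j=0}^{2} e^(−μ) μ^j/j! ≈ 0.4695.

0.4695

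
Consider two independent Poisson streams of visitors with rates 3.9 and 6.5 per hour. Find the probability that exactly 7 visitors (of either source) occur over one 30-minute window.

0.1125

Independent Poisson processes superpose: combined rate λ = 3.9 + 6.5 = 10.4 per hour.
Over the interval, μ = 10.4 × 0.5 = 5.2 (a 30-minute window = 0.5 hours).
P(N = 7) = e^(−5.2) · 5.2^7/7! ≈ 0.1125.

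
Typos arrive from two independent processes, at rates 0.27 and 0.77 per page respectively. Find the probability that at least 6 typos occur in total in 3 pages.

0.0965

Independent Poisson processes superpose: combined rate λ = 0.27 + 0.77 = 1.04 per page.
Over the interval, μ = 1.04 × 3 = 3.12 (3 pages).
P(N ≥ 6) = 1 − P(N ≤ 5) ≈ 0.0965.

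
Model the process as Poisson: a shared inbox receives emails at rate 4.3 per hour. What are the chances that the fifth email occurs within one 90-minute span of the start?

Over the interval, μ = 4.3 × 1.5 = 6.45 (a 90-minute span = 1.5 hours).
The fifth arrival falls in the interval iff at least 5 events occur there: P(S_5 ≤ t) = P(N ≥ 5) = 1 − P(N ≤ 4) ≈ 0.7707.

0.7707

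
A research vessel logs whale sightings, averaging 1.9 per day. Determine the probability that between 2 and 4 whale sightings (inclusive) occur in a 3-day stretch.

0.3048

Over the interval, μ = 1.9 × 3 = 5.7 (a 3-day stretch = 3 days).
P(2 ≤ N ≤ 4) = Σ_{j=2}^{4} e^(−5.7) · 5.7^j/j! ≈ 0.3048.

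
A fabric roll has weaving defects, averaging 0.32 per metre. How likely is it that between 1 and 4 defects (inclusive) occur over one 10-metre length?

Over the interval, μ = 0.32 × 10 = 3.2 (a 10-metre length = 10 metres).
P(1 ≤ N ≤ 4) = Σ_{j=1}^{4} e^(−3.2) · 3.2^j/j! ≈ 0.7399.

0.7399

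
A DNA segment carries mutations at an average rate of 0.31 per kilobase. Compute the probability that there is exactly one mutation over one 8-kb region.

0.2077

Over the interval, μ = 0.31 × 8 = 2.48 (an 8-kb region = 8 kilobases).
P(N = 1) = e^(−μ) μ^1/1! = e^(−2.48) · 2.48^1/1 ≈ 0.2077.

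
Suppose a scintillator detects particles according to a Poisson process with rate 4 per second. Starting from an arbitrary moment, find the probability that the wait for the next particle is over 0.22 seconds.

0.4148

The wait for the next event is exponential with rate λ = 4 per second.
P(T > 0.22) = e^(−λt) = e^(−4 × 0.22) = e^(−0.88) ≈ 0.4148.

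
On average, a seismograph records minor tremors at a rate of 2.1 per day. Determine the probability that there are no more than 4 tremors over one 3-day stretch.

Over the interval, μ = 2.1 × 3 = 6.3 (a 3-day stretch = 3 days).
P(N ≤ 4) = Σ_{j=0}^{4} e^(−μ) μ^j/j! ≈ 0.2469.

0.2469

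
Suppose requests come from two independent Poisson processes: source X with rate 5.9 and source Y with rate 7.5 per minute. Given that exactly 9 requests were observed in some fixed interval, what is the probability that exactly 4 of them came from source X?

0.2601

Given the total, each event is independently from source X with probability p = λ_X/(λ_X+λ_Y) = 5.9/13.4 ≈ 0.4403.
So K ~ Binomial(9, 5.9/13.4): P(K = 4) = C(9,4) · (5.9/13.4)^4 · (7.5/13.4)^5 ≈ 0.2601.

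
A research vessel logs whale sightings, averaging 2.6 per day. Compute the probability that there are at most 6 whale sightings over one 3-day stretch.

Over the interval, μ = 2.6 × 3 = 7.8 (a 3-day stretch = 3 days).
P(N ≤ 6) = Σ_{j=0}^{6} e^(−μ) μ^j/j! ≈ 0.3384.

0.3384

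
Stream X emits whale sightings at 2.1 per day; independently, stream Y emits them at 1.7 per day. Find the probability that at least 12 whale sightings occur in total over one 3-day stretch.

0.4684

Independent Poisson processes superpose: combined rate λ = 2.1 + 1.7 = 3.8 per day.
Over the interval, μ = 3.8 × 3 = 11.4 (a 3-day stretch = 3 days).
P(N ≥ 12) = 1 − P(N ≤ 11) ≈ 0.4684.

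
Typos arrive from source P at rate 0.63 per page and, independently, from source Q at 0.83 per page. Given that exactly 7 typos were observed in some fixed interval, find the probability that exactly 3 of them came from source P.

Given the total, each event is independently from source P with probability p = λ_P/(λ_P+λ_Q) = 0.63/1.46 ≈ 0.4315.
So K ~ Binomial(7, 0.63/1.46): P(K = 3) = C(7,3) · (0.63/1.46)^3 · (0.83/1.46)^4 ≈ 0.2937.

0.2937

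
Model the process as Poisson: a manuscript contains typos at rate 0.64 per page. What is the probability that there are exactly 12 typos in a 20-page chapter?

0.1115

Over the interval, μ = 0.64 × 20 = 12.8 (a 20-page chapter = 20 pages).
P(N = 12) = e^(−μ) μ^12/12! = e^(−12.8) · 12.8^12/479001600 ≈ 0.1115.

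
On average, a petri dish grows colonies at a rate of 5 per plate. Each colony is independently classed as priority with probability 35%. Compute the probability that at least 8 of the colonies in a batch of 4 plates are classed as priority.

0.4013

Thinning: the colonies that are classed as priority themselves form a Poisson process with rate 0.35 × 5 = 1.75 per plate.
Over the interval, μ = 1.75 × 4 = 7 (a batch of 4 plates = 4 plates).
P(N ≥ 8) = 1 − P(N ≤ 7) ≈ 0.4013.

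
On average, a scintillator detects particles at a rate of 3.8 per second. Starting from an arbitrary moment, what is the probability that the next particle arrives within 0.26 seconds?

0.6277

Inter-arrival times are exponential with rate λ = 3.8 per second.
P(T ≤ 0.26) = 1 − e^(−λt) = 1 − e^(−3.8 × 0.26) = 1 − e^(−0.988) ≈ 0.6277.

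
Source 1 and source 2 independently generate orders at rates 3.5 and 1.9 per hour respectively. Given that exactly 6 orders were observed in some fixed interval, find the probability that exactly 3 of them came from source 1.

0.2372

Given the total, each event is independently from source 1 with probability p = λ_1/(λ_1+λ_2) = 3.5/5.4 ≈ 0.6481.
So K ~ Binomial(6, 3.5/5.4): P(K = 3) = C(6,3) · (3.5/5.4)^3 · (1.9/5.4)^3 ≈ 0.2372.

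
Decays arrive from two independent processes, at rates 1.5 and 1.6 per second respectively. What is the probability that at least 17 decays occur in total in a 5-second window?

Independent Poisson processes superpose: combined rate λ = 1.5 + 1.6 = 3.1 per second.
Over the interval, μ = 3.1 × 5 = 15.5 (a 5-second window = 5 seconds).
P(N ≥ 17) = 1 − P(N ≤ 16) ≈ 0.3846.

0.3846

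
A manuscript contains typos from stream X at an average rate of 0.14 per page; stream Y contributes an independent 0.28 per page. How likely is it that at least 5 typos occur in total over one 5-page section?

0.0621

Independent Poisson processes superpose: combined rate λ = 0.14 + 0.28 = 0.42 per page.
Over the interval, μ = 0.42 × 5 = 2.1 (a 5-page section = 5 pages).
P(N ≥ 5) = 1 − P(N ≤ 4) ≈ 0.0621.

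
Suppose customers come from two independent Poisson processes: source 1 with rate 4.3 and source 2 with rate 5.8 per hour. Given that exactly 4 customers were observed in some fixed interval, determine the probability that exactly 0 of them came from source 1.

Given the total, each event is independently from source 1 with probability p = λ_1/(λ_1+λ_2) = 4.3/10.1 ≈ 0.4257.
So K ~ Binomial(4, 4.3/10.1): P(K = 0) = C(4,0) · (4.3/10.1)^0 · (5.8/10.1)^4 ≈ 0.1087.

0.1087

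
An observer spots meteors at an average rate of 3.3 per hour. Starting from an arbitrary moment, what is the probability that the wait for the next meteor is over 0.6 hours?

The wait for the next event is exponential with rate λ = 3.3 per hour.
P(T > 0.6) = e^(−λt) = e^(−3.3 × 0.6) = e^(−1.98) ≈ 0.1381.

0.1381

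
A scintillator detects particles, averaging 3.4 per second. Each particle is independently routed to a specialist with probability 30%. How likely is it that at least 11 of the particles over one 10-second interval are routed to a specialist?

0.4420

Thinning: the particles that are routed to a specialist themselves form a Poisson process with rate 0.3 × 3.4 = 1.02 per second.
Over the interval, μ = 1.02 × 10 = 10.2 (a 10-second interval = 10 seconds).
P(N ≥ 11) = 1 − P(N ≤ 10) ≈ 0.4420.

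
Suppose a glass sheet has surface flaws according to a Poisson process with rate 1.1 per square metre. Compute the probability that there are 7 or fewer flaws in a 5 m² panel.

0.8095

Over the interval, μ = 1.1 × 5 = 5.5 (a 5 m² panel = 5 square metres).
P(N ≤ 7) = Σ_{j=0}^{7} e^(−μ) μ^j/j! ≈ 0.8095.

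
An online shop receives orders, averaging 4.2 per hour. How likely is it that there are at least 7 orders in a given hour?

0.1325

With mean μ = 4.2 per hour,
P(N ≥ 7) = 1 − P(N ≤ 6) = 1 − Σ_{j=0}^{6} e^(−μ) μ^j/j! ≈ 0.1325.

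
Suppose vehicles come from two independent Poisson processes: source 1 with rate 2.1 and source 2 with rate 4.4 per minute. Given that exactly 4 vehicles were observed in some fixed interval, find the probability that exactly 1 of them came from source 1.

Given the total, each event is independently from source 1 with probability p = λ_1/(λ_1+λ_2) = 2.1/6.5 ≈ 0.3231.
So K ~ Binomial(4, 2.1/6.5): P(K = 1) = C(4,1) · (2.1/6.5)^1 · (4.4/6.5)^3 ≈ 0.4009.

0.4009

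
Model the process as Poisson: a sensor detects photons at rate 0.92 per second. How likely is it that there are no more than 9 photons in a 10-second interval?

0.5611

Over the interval, μ = 0.92 × 10 = 9.2 (a 10-second interval = 10 seconds).
P(N ≤ 9) = Σ_{j=0}^{9} e^(−μ) μ^j/j! ≈ 0.5611.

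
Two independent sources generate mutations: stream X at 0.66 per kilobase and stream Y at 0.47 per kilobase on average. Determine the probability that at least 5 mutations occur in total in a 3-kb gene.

Independent Poisson processes superpose: combined rate λ = 0.66 + 0.47 = 1.13 per kilobase.
Over the interval, μ = 1.13 × 3 = 3.39 (a 3-kb gene = 3 kilobases).
P(N ≥ 5) = 1 − P(N ≤ 4) ≈ 0.2540.

0.2540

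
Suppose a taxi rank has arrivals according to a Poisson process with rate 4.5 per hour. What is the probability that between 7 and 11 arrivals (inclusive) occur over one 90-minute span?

Over the interval, μ = 4.5 × 1.5 = 6.75 (a 90-minute span = 1.5 hours).
P(7 ≤ N ≤ 11) = Σ_{j=7}^{11} e^(−6.75) · 6.75^j/j! ≈ 0.4696.

0.4696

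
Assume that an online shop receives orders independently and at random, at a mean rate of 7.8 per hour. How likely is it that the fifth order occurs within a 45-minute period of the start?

0.6944

Over the interval, μ = 7.8 × 0.75 = 5.85 (a 45-minute period = 0.75 hours).
The fifth arrival falls in the interval iff at least 5 events occur there: P(S_5 ≤ t) = P(N ≥ 5) = 1 − P(N ≤ 4) ≈ 0.6944.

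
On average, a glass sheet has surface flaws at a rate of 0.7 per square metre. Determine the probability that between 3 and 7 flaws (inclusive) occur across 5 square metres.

Over the interval, μ = 0.7 × 5 = 3.5 (5 square metres).
P(3 ≤ N ≤ 7) = Σ_{j=3}^{7} e^(−3.5) · 3.5^j/j! ≈ 0.6524.

0.6524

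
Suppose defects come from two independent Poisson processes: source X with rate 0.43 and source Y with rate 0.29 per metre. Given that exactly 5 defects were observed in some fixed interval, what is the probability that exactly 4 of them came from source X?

Given the total, each event is independently from source X with probability p = λ_X/(λ_X+λ_Y) = 0.43/0.72 ≈ 0.5972.
So K ~ Binomial(5, 0.43/0.72): P(K = 4) = C(5,4) · (0.43/0.72)^4 · (0.29/0.72)^1 ≈ 0.2562.

0.2562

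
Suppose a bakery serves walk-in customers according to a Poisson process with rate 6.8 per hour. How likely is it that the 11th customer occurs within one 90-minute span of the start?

0.4420

Over the interval, μ = 6.8 × 1.5 = 10.2 (a 90-minute span = 1.5 hours).
The 11th arrival falls in the interval iff at least 11 events occur there: P(S_11 ≤ t) = P(N ≥ 11) = 1 − P(N ≤ 10) ≈ 0.4420.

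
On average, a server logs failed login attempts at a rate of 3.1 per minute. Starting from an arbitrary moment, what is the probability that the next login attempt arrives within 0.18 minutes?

Inter-arrival times are exponential with rate λ = 3.1 per minute.
P(T ≤ 0.18) = 1 − e^(−λt) = 1 − e^(−3.1 × 0.18) = 1 − e^(−0.558) ≈ 0.4276.

0.4276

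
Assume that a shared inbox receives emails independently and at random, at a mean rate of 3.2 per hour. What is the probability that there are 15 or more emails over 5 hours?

Over the interval, μ = 3.2 × 5 = 16 (5 hours).
P(N ≥ 15) = 1 − P(N ≤ 14) = 1 − Σ_{j=0}^{14} e^(−μ) μ^j/j! ≈ 0.6325.

0.6325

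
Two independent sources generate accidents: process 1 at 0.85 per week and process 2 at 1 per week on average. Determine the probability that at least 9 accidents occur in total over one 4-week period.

0.3243

Independent Poisson processes superpose: combined rate λ = 0.85 + 1 = 1.85 per week.
Over the interval, μ = 1.85 × 4 = 7.4 (a 4-week period = 4 weeks).
P(N ≥ 9) = 1 − P(N ≤ 8) ≈ 0.3243.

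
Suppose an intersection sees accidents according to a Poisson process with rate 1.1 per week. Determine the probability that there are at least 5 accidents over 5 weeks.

Over the interval, μ = 1.1 × 5 = 5.5 (5 weeks).
P(N ≥ 5) = 1 − P(N ≤ 4) = 1 − Σ_{j=0}^{4} e^(−μ) μ^j/j! ≈ 0.6425.

0.6425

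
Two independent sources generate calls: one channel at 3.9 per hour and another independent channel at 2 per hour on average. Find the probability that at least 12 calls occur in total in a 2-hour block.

0.5153

Independent Poisson processes superpose: combined rate λ = 3.9 + 2 = 5.9 per hour.
Over the interval, μ = 5.9 × 2 = 11.8 (a 2-hour block = 2 hours).
P(N ≥ 12) = 1 − P(N ≤ 11) ≈ 0.5153.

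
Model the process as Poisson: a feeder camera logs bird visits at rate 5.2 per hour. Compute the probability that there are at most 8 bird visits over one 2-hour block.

Over the interval, μ = 5.2 × 2 = 10.4 (a 2-hour block = 2 hours).
P(N ≤ 8) = Σ_{j=0}^{8} e^(−μ) μ^j/j! ≈ 0.2896.

0.2896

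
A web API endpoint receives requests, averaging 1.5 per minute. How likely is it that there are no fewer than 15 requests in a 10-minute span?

0.5343

Over the interval, μ = 1.5 × 10 = 15 (a 10-minute span = 10 minutes).
P(N ≥ 15) = 1 − P(N ≤ 14) = 1 − Σ_{j=0}^{14} e^(−μ) μ^j/j! ≈ 0.5343.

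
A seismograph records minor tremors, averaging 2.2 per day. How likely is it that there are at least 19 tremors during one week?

Over the interval, μ = 2.2 × 7 = 15.4 (a week = 7 days).
P(N ≥ 19) = 1 − P(N ≤ 18) = 1 − Σ_{j=0}^{18} e^(−μ) μ^j/j! ≈ 0.2099.

0.2099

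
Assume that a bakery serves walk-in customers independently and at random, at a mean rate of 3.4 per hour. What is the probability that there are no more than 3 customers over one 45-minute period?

Over the interval, μ = 3.4 × 0.75 = 2.55 (a 45-minute period = 0.75 hours).
P(N ≤ 3) = Σ_{j=0}^{3} e^(−μ) μ^j/j! ≈ 0.7468.

0.7468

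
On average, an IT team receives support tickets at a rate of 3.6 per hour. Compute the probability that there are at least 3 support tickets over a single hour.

0.6973

With mean μ = 3.6 per hour,
P(N ≥ 3) = 1 − P(N ≤ 2) = 1 − Σ_{j=0}^{2} e^(−μ) μ^j/j! ≈ 0.6973.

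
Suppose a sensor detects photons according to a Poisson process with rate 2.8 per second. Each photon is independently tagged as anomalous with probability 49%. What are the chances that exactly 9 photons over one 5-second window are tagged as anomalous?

0.0973

Thinning: the photons that are tagged as anomalous themselves form a Poisson process with rate 0.49 × 2.8 = 1.372 per second.
Over the interval, μ = 1.372 × 5 = 6.86 (a 5-second window = 5 seconds).
P(N = 9) = e^(−6.86) · 6.86^9/9! ≈ 0.0973.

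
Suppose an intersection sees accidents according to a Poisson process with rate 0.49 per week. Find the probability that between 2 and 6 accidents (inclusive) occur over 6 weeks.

0.7611

Over the interval, μ = 0.49 × 6 = 2.94 (6 weeks).
P(2 ≤ N ≤ 6) = Σ_{j=2}^{6} e^(−2.94) · 2.94^j/j! ≈ 0.7611.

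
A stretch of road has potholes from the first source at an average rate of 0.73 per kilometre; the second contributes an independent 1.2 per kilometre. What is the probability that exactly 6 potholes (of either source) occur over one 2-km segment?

0.0968

Independent Poisson processes superpose: combined rate λ = 0.73 + 1.2 = 1.93 per kilometre.
Over the interval, μ = 1.93 × 2 = 3.86 (a 2-km segment = 2 kilometres).
P(N = 6) = e^(−3.86) · 3.86^6/6! ≈ 0.0968.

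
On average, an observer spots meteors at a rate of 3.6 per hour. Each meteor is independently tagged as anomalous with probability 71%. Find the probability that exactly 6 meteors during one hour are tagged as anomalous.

Thinning: the meteors that are tagged as anomalous themselves form a Poisson process with rate 0.71 × 3.6 = 2.556 per hour.
So μ = 2.556.
P(N = 6) = e^(−2.556) · 2.556^6/6! ≈ 0.0301.

0.0301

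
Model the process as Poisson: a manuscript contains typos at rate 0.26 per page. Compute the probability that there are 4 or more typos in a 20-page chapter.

0.7619

Over the interval, μ = 0.26 × 20 = 5.2 (a 20-page chapter = 20 pages).
P(N ≥ 4) = 1 − P(N ≤ 3) = 1 − Σ_{j=0}^{3} e^(−μ) μ^j/j! ≈ 0.7619.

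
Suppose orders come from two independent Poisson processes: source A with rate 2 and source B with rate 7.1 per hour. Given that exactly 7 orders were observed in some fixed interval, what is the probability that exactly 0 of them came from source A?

Given the total, each event is independently from source A with probability p = λ_A/(λ_A+λ_B) = 2/9.1 ≈ 0.2198.
So K ~ Binomial(7, 2/9.1): P(K = 0) = C(7,0) · (2/9.1)^0 · (7.1/9.1)^7 ≈ 0.1760.

0.1760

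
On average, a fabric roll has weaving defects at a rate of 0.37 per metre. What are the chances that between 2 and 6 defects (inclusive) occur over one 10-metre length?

Over the interval, μ = 0.37 × 10 = 3.7 (a 10-metre length = 10 metres).
P(2 ≤ N ≤ 6) = Σ_{j=2}^{6} e^(−3.7) · 3.7^j/j! ≈ 0.8020.

0.8020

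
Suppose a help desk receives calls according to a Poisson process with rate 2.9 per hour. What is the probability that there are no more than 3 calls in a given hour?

With mean μ = 2.9 per hour,
P(N ≤ 3) = Σ_{j=0}^{3} e^(−μ) μ^j/j! ≈ 0.6696.

0.6696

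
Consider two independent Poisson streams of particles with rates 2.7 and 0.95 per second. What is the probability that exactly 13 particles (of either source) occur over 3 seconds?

Independent Poisson processes superpose: combined rate λ = 2.7 + 0.95 = 3.65 per second.
Over the interval, μ = 3.65 × 3 = 10.95 (3 seconds).
P(N = 13) = e^(−10.95) · 10.95^13/13! ≈ 0.0917.

0.0917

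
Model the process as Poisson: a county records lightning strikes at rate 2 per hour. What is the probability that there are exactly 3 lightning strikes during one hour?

With mean μ = 2 per hour,
P(N = 3) = e^(−μ) μ^3/3! = e^(−2) · 2^3/6 ≈ 0.1804.

0.1804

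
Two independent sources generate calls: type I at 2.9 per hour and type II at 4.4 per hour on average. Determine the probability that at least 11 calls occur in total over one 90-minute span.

0.5341

Independent Poisson processes superpose: combined rate λ = 2.9 + 4.4 = 7.3 per hour.
Over the interval, μ = 7.3 × 1.5 = 10.95 (a 90-minute span = 1.5 hours).
P(N ≥ 11) = 1 − P(N ≤ 10) ≈ 0.5341.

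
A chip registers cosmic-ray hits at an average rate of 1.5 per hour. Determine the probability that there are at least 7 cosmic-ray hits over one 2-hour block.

Over the interval, μ = 1.5 × 2 = 3 (a 2-hour block = 2 hours).
P(N ≥ 7) = 1 − P(N ≤ 6) = 1 − Σ_{j=0}^{6} e^(−μ) μ^j/j! ≈ 0.0335.

0.0335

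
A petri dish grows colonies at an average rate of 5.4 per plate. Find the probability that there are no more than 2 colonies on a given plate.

With mean μ = 5.4 per plate,
P(N ≤ 2) = Σ_{j=0}^{2} e^(−μ) μ^j/j! ≈ 0.0948.

0.0948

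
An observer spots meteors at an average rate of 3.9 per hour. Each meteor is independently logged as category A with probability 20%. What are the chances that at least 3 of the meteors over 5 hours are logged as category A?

Thinning: the meteors that are logged as category A themselves form a Poisson process with rate 0.2 × 3.9 = 0.78 per hour.
Over the interval, μ = 0.78 × 5 = 3.9 (5 hours).
P(N ≥ 3) = 1 − P(N ≤ 2) ≈ 0.7469.

0.7469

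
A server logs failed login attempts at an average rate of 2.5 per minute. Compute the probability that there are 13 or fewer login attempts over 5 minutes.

Over the interval, μ = 2.5 × 5 = 12.5 (5 minutes).
P(N ≤ 13) = Σ_{j=0}^{13} e^(−μ) μ^j/j! ≈ 0.6278.

0.6278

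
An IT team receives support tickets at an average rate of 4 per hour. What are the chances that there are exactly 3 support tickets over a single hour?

With mean μ = 4 per hour,
P(N = 3) = e^(−μ) μ^3/3! = e^(−4) · 4^3/6 ≈ 0.1954.

0.1954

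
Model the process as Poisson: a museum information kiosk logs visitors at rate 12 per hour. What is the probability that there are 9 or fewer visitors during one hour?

With mean μ = 12 per hour,
P(N ≤ 9) = Σ_{j=0}^{9} e^(−μ) μ^j/j! ≈ 0.2424.

0.2424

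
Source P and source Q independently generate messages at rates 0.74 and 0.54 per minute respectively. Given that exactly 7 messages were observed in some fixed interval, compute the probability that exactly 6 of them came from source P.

Given the total, each event is independently from source P with probability p = λ_P/(λ_P+λ_Q) = 0.74/1.28 ≈ 0.5781.
So K ~ Binomial(7, 0.74/1.28): P(K = 6) = C(7,6) · (0.74/1.28)^6 · (0.54/1.28)^1 ≈ 0.1103.

0.1103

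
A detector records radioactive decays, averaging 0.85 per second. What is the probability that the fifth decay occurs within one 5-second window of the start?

Over the interval, μ = 0.85 × 5 = 4.25 (a 5-second window = 5 seconds).
The fifth arrival falls in the interval iff at least 5 events occur there: P(S_5 ≤ t) = P(N ≥ 5) = 1 − P(N ≤ 4) ≈ 0.4199.

0.4199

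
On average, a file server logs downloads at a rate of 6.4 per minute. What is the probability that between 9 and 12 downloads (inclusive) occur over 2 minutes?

0.3760

Over the interval, μ = 6.4 × 2 = 12.8 (2 minutes).
P(9 ≤ N ≤ 12) = Σ_{j=9}^{12} e^(−12.8) · 12.8^j/j! ≈ 0.3760.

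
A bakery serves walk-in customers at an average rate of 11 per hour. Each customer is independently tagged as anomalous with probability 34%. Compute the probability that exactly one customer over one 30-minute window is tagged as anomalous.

0.2882

Thinning: the customers that are tagged as anomalous themselves form a Poisson process with rate 0.34 × 11 = 3.74 per hour.
Over the interval, μ = 3.74 × 0.5 = 1.87 (a 30-minute window = 0.5 hours).
P(N = 1) = e^(−1.87) · 1.87^1/1! ≈ 0.2882.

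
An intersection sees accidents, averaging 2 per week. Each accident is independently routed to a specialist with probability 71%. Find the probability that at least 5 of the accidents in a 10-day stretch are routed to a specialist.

0.0553

Thinning: the accidents that are routed to a specialist themselves form a Poisson process with rate 0.71 × 2 = 1.42 per week.
Over the interval, μ = 1.42 × 10/7 ≈ 2.02857 (a 10-day stretch = 10/7 weeks).
P(N ≥ 5) = 1 − P(N ≤ 4) ≈ 0.0553.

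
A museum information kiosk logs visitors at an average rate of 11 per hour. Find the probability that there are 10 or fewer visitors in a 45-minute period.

0.7903

Over the interval, μ = 11 × 0.75 = 8.25 (a 45-minute period = 0.75 hours).
P(N ≤ 10) = Σ_{j=0}^{10} e^(−μ) μ^j/j! ≈ 0.7903.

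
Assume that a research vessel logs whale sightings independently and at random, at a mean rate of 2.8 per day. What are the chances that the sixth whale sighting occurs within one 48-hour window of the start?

Over the interval, μ = 2.8 × 2 = 5.6 (a 48-hour window = 2 days).
The sixth arrival falls in the interval iff at least 6 events occur there: P(S_6 ≤ t) = P(N ≥ 6) = 1 − P(N ≤ 5) ≈ 0.4881.

0.4881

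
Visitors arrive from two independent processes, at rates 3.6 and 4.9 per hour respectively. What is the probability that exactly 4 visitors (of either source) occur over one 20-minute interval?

0.1579

Independent Poisson processes superpose: combined rate λ = 3.6 + 4.9 = 8.5 per hour.
Over the interval, μ = 8.5 × 1/3 ≈ 2.83333 (a 20-minute interval = 1/3 hours).
P(N = 4) = e^(−2.83333) · 2.83333^4/4! ≈ 0.1579.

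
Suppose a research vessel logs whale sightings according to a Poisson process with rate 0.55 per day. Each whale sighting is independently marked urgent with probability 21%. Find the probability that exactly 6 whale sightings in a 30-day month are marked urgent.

Thinning: the whale sightings that are marked urgent themselves form a Poisson process with rate 0.21 × 0.55 = 0.1155 per day.
Over the interval, μ = 0.1155 × 30 = 3.465 (a 30-day month = 30 days).
P(N = 6) = e^(−3.465) · 3.465^6/6! ≈ 0.0752.

0.0752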